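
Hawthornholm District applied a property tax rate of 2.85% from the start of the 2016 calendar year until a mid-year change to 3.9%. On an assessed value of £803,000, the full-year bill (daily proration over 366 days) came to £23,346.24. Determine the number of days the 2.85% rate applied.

346 days

Let d = days at the first rate; then 366 − d days at the second rate.
£803,000 × [2.85%·d + 3.9%·(366−d)] / 366 = £23,346.24
Solving gives d = 346, so the new rate took effect on December 12, 2016.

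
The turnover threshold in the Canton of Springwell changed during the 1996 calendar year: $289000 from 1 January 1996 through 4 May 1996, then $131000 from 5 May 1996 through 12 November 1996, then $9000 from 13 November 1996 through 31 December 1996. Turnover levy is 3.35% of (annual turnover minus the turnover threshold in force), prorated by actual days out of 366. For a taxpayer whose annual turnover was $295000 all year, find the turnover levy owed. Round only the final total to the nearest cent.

1 January – 4 May 1996: 125 days, exemption $289000 → ($295000 − $289000) × 3.35% × 125/366 = $68.6475
5 May – 12 November 1996: 192 days, exemption $131000 → ($295000 − $131000) × 3.35% × 192/366 = $2882.0984
13 November – 31 December 1996: 49 days, exemption $9000 → ($295000 − $9000) × 3.35% × 49/366 = $1282.7022
Total = $4233.4481

$4233.45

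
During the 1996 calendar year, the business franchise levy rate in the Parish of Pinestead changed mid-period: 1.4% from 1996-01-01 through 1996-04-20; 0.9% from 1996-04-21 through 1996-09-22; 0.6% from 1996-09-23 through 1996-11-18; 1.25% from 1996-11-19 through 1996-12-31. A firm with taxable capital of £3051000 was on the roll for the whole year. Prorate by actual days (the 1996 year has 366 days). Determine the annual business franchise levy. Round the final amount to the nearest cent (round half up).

£31914.63

1996-01-01 to 1996-04-20: 111 days at 1.4% → £3051000 × 1.4% × 111/366 = £12954.2459
1996-04-21 to 1996-09-22: 155 days at 0.9% → £3051000 × 0.9% × 155/366 = £11628.8115
1996-09-23 to 1996-11-18: 57 days at 0.6% → £3051000 × 0.6% × 57/366 = £2850.9344
1996-11-19 to 1996-12-31: 43 days at 1.25% → £3051000 × 1.25% × 43/366 = £4480.6352
Total = £31914.6270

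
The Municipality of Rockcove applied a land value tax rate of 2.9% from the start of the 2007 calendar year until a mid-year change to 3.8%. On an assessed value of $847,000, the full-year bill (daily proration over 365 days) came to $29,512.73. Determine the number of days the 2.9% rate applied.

128 days

Let d = days at the first rate; then 365 − d days at the second rate.
$847,000 × [2.9%·d + 3.8%·(365−d)] / 365 = $29,512.73
Solving gives d = 128, so the new rate took effect on 9 May 2007.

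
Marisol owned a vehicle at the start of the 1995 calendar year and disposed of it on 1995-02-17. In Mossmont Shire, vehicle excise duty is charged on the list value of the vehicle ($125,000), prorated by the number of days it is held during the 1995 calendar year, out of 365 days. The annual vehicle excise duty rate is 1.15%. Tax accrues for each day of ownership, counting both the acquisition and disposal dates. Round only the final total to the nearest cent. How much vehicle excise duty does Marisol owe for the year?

Days held (1995-01-01 to 1995-02-17): 48 out of 365
Tax = $125,000 × 1.15% × 48/365 = $189.0411

$189.04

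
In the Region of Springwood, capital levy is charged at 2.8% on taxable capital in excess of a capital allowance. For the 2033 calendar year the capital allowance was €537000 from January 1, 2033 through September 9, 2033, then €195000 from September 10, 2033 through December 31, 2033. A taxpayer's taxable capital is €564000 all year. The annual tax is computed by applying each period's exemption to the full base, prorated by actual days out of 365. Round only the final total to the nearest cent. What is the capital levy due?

January 1 – September 9, 2033: 252 days, exemption €537000 → (€564000 − €537000) × 2.8% × 252/365 = €521.9507
September 10 – December 31, 2033: 113 days, exemption €195000 → (€564000 − €195000) × 2.8% × 113/365 = €3198.6740
Total = €3720.6247

€3720.62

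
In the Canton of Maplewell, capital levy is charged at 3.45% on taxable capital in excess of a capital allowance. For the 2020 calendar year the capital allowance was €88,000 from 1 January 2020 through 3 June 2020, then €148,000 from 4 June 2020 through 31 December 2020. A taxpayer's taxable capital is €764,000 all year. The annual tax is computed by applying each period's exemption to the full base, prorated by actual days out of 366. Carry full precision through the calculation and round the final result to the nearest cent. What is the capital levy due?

1 January – 3 June 2020: 155 days, exemption €88,000 → (€764,000 − €88,000) × 3.45% × 155/366 = €9,876.8033
4 June – 31 December 2020: 211 days, exemption €148,000 → (€764,000 − €148,000) × 3.45% × 211/366 = €12,251.8361
Total = €22,128.6393

€22,128.64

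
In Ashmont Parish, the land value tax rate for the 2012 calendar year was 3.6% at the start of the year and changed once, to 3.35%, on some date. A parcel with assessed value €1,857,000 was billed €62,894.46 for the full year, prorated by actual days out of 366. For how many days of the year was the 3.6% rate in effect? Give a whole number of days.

54 days

Let d = days at the first rate; then 366 − d days at the second rate.
€1,857,000 × [3.6%·d + 3.35%·(366−d)] / 366 = €62,894.46
Solving gives d = 54, so the new rate took effect on 24 February 2012.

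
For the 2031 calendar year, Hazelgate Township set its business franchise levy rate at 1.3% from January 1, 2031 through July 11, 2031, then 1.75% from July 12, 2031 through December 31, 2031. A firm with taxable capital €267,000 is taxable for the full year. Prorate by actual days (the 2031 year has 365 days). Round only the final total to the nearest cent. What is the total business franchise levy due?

January 1 – July 11, 2031: 192 days at 1.3% → €267,000 × 1.3% × 192/365 = €1,825.8411
July 12 – December 31, 2031: 173 days at 1.75% → €267,000 × 1.75% × 173/365 = €2,214.6370
Total = €4,040.4781

€4,040.48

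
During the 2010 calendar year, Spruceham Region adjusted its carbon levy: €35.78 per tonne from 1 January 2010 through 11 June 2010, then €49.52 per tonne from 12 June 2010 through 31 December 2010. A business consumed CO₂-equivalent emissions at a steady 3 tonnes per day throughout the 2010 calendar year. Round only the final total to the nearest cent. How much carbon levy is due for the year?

1 January – 11 June 2010: 162 days × 3 tonnes/day = 486 tonnes at €35.78/tonne → €17,389.08
12 June – 31 December 2010: 203 days × 3 tonnes/day = 609 tonnes at €49.52/tonne → €30,157.68

€47,546.76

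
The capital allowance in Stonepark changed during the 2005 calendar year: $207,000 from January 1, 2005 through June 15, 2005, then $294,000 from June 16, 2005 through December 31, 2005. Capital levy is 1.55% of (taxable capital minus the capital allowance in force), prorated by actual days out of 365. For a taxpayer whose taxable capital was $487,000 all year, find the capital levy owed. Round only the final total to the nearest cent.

$3,604.79

January 1 – June 15, 2005: 166 days, exemption $207,000 → ($487,000 − $207,000) × 1.55% × 166/365 = $1,973.8082
June 16 – December 31, 2005: 199 days, exemption $294,000 → ($487,000 − $294,000) × 1.55% × 199/365 = $1,630.9822
Total = $3,604.7904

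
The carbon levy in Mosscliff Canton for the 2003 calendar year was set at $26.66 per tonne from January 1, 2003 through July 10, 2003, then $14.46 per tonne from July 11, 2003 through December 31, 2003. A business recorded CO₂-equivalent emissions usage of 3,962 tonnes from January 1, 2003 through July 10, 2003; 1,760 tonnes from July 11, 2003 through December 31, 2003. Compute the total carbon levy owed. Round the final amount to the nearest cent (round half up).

$131,076.52

January 1 – July 10, 2003: 3,962 tonnes at $26.66/tonne → $105,626.92
July 11 – December 31, 2003: 1,760 tonnes at $14.46/tonne → $25,449.60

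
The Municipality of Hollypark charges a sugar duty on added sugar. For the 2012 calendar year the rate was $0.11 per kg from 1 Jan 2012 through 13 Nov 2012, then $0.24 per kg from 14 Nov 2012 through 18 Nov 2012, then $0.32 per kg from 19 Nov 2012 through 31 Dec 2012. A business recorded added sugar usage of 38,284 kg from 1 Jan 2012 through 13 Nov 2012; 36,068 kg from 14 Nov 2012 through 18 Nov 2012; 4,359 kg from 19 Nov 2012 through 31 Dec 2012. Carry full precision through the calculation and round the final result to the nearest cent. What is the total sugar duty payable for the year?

$14,262.44

1 Jan – 13 Nov 2012: 38,284 kg at $0.11/kg → $4,211.24
14 Nov – 18 Nov 2012: 36,068 kg at $0.24/kg → $8,656.32
19 Nov – 31 Dec 2012: 4,359 kg at $0.32/kg → $1,394.88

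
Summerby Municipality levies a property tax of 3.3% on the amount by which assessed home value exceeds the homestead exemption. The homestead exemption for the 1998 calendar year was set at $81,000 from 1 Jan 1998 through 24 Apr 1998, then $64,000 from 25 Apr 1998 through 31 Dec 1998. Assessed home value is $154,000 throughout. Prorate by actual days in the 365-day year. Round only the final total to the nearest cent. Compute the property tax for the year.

$2,794.78

1 Jan – 24 Apr 1998: 114 days, exemption $81,000 → ($154,000 − $81,000) × 3.3% × 114/365 = $752.4000
25 Apr – 31 Dec 1998: 251 days, exemption $64,000 → ($154,000 − $64,000) × 3.3% × 251/365 = $2,042.3836
Total = $2,794.7836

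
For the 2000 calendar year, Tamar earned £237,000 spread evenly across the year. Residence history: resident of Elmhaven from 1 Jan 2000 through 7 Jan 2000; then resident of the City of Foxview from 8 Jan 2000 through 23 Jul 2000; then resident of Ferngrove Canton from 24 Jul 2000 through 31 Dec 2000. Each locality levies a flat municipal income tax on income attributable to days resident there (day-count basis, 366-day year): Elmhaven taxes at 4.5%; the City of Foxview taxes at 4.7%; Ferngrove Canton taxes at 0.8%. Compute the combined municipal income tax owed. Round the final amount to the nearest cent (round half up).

Elmhaven, 1 Jan – 7 Jan 2000: 7 days → £237,000 × 4.5% × 7/366 = £203.9754
The City of Foxview, 8 Jan – 23 Jul 2000: 198 days → £237,000 × 4.7% × 198/366 = £6,026.0164
Ferngrove Canton, 24 Jul – 31 Dec 2000: 161 days → £237,000 × 0.8% × 161/366 = £834.0328
Total = £7,064.0246

£7,064.02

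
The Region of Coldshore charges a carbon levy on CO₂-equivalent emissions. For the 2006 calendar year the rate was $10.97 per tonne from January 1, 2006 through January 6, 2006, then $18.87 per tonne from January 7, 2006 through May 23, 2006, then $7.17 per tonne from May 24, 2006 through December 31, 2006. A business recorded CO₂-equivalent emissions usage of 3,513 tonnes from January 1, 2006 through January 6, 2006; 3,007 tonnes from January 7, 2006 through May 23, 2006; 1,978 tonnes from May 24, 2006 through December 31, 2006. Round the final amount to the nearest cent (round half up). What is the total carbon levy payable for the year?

January 1 – January 6, 2006: 3,513 tonnes at $10.97/tonne → $38537.61
January 7 – May 23, 2006: 3,007 tonnes at $18.87/tonne → $56742.09
May 24 – December 31, 2006: 1,978 tonnes at $7.17/tonne → $14182.26

$109461.96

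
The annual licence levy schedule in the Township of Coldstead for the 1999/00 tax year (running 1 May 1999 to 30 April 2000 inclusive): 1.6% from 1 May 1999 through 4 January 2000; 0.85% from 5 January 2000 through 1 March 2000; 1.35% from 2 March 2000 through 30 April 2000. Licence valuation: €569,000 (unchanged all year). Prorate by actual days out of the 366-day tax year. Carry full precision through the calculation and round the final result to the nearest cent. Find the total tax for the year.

€8,206.19

1 May 1999 – 4 January 2000: 249 days at 1.6% → €569,000 × 1.6% × 249/366 = €6,193.7049
5 January – 1 March 2000: 57 days at 0.85% → €569,000 × 0.85% × 57/366 = €753.2254
2 March – 30 April 2000: 60 days at 1.35% → €569,000 × 1.35% × 60/366 = €1,259.2623
Total = €8,206.1926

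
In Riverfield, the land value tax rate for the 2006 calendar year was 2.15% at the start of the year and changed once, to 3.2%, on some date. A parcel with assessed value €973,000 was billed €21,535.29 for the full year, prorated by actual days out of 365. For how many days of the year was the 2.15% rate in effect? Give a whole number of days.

343 days

Let d = days at the first rate; then 365 − d days at the second rate.
€973,000 × [2.15%·d + 3.2%·(365−d)] / 365 = €21,535.29
Solving gives d = 343, so the new rate took effect on 10 Dec 2006.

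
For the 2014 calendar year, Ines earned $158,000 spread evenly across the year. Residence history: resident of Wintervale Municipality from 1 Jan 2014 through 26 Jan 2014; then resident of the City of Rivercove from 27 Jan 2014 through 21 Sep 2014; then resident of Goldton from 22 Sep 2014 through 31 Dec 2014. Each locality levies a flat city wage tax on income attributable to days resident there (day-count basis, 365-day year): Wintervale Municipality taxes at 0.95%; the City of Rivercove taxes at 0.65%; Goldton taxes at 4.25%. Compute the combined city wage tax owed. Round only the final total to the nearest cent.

Wintervale Municipality, 1 Jan – 26 Jan 2014: 26 days → $158,000 × 0.95% × 26/365 = $106.9205
The City of Rivercove, 27 Jan – 21 Sep 2014: 238 days → $158,000 × 0.65% × 238/365 = $669.6603
Goldton, 22 Sep – 31 Dec 2014: 101 days → $158,000 × 4.25% × 101/365 = $1,858.1233
Total = $2,634.7041

$2,634.70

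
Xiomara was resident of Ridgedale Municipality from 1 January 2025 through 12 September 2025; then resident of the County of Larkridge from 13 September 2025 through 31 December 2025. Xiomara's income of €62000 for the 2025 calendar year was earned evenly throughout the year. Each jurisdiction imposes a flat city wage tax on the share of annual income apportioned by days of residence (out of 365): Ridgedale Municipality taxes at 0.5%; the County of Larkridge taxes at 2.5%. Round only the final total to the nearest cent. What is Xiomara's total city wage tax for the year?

Ridgedale Municipality, 1 January – 12 September 2025: 255 days → €62000 × 0.5% × 255/365 = €216.5753
The County of Larkridge, 13 September – 31 December 2025: 110 days → €62000 × 2.5% × 110/365 = €467.1233
Total = €683.6986

€683.70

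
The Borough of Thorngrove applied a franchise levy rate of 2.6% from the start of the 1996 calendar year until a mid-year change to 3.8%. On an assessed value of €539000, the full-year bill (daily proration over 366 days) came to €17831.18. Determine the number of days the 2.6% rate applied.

150 days

Let d = days at the first rate; then 366 − d days at the second rate.
€539000 × [2.6%·d + 3.8%·(366−d)] / 366 = €17831.18
Solving gives d = 150, so the new rate took effect on May 30, 1996.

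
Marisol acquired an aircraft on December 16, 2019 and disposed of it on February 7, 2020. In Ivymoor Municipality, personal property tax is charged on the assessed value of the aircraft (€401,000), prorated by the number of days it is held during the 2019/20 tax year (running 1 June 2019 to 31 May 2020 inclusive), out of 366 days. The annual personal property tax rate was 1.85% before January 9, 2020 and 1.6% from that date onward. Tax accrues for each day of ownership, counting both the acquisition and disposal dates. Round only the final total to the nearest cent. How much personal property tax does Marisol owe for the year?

December 16, 2019 – January 8, 2020: 24 days at 1.85% → €401,000 × 1.85% × 24/366 = €486.4590
January 9 – February 7, 2020: 30 days at 1.6% → €401,000 × 1.6% × 30/366 = €525.9016
Total = €1,012.3607

€1,012.36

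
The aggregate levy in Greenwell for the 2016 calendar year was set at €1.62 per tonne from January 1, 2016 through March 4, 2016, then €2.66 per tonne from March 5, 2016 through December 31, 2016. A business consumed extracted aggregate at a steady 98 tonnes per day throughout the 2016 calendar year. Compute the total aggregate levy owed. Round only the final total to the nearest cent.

January 1 – March 4, 2016: 64 days × 98 tonnes/day = 6,272 tonnes at €1.62/tonne → €10,160.64
March 5 – December 31, 2016: 302 days × 98 tonnes/day = 29,596 tonnes at €2.66/tonne → €78,725.36

€88,886.00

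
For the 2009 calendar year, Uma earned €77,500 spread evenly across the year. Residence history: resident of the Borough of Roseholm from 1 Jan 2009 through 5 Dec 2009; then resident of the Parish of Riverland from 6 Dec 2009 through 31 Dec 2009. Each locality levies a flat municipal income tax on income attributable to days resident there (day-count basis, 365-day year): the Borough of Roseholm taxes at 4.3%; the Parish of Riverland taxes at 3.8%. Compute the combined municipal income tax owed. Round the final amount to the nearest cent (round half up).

The Borough of Roseholm, 1 Jan – 5 Dec 2009: 339 days → €77,500 × 4.3% × 339/365 = €3,095.1164
The Parish of Riverland, 6 Dec – 31 Dec 2009: 26 days → €77,500 × 3.8% × 26/365 = €209.7808
Total = €3,304.8973

€3,304.90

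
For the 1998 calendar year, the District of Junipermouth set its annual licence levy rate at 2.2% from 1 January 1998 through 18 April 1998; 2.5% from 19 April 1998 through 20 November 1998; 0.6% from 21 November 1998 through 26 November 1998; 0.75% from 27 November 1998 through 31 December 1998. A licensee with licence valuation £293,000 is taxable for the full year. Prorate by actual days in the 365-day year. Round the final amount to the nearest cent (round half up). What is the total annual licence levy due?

1 January – 18 April 1998: 108 days at 2.2% → £293,000 × 2.2% × 108/365 = £1,907.3096
19 April – 20 November 1998: 216 days at 2.5% → £293,000 × 2.5% × 216/365 = £4,334.7945
21 November – 26 November 1998: 6 days at 0.6% → £293,000 × 0.6% × 6/365 = £28.8986
27 November – 31 December 1998: 35 days at 0.75% → £293,000 × 0.75% × 35/365 = £210.7192
Total = £6,481.7219

£6,481.72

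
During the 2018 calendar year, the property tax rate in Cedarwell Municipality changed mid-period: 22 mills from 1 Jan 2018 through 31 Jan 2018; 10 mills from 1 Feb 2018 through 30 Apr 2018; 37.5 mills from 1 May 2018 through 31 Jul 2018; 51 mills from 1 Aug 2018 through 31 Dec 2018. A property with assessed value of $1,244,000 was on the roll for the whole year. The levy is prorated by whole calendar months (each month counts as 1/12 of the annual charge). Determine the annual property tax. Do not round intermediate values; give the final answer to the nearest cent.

1 Jan – 31 Jan 2018: 1 month at 22 mills → $1,244,000 × 2.2% × 1/12 = $2,280.6667
1 Feb – 30 Apr 2018: 3 months at 10 mills → $1,244,000 × 1% × 3/12 = $3,110.0000
1 May – 31 Jul 2018: 3 months at 37.5 mills → $1,244,000 × 3.75% × 3/12 = $11,662.5000
1 Aug – 31 Dec 2018: 5 months at 51 mills → $1,244,000 × 5.1% × 5/12 = $26,435.0000
Total = $43,488.1667

$43,488.17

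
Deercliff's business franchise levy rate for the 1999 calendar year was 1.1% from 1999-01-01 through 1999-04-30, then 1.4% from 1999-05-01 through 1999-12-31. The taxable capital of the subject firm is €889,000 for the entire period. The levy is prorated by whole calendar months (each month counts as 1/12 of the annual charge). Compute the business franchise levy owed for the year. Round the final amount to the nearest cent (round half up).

€11,557.00

1999-01-01 to 1999-04-30: 4 months at 1.1% → €889,000 × 1.1% × 4/12 = €3,259.6667
1999-05-01 to 1999-12-31: 8 months at 1.4% → €889,000 × 1.4% × 8/12 = €8,297.3333
Total = €11,557.0000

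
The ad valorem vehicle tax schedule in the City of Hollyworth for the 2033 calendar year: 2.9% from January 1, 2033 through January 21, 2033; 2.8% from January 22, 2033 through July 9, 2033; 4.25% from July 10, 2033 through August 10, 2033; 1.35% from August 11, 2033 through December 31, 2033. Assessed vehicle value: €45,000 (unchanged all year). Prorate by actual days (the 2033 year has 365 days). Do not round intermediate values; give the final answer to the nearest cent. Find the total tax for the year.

January 1 – January 21, 2033: 21 days at 2.9% → €45,000 × 2.9% × 21/365 = €75.0822
January 22 – July 9, 2033: 169 days at 2.8% → €45,000 × 2.8% × 169/365 = €583.3973
July 10 – August 10, 2033: 32 days at 4.25% → €45,000 × 4.25% × 32/365 = €167.6712
August 11 – December 31, 2033: 143 days at 1.35% → €45,000 × 1.35% × 143/365 = €238.0068
Total = €1,064.1575

€1,064.16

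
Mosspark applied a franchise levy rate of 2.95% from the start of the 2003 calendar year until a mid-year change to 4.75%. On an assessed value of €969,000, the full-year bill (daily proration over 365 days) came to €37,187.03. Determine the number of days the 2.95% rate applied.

185 days

Let d = days at the first rate; then 365 − d days at the second rate.
€969,000 × [2.95%·d + 4.75%·(365−d)] / 365 = €37,187.03
Solving gives d = 185, so the new rate took effect on 5 July 2003.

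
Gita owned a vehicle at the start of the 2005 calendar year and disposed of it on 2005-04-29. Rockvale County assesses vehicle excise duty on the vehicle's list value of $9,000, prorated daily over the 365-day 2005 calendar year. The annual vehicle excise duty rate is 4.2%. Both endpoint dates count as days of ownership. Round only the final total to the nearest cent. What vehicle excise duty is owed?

$123.24

Days held (2005-01-01 to 2005-04-29): 119 out of 365
Tax = $9,000 × 4.2% × 119/365 = $123.2384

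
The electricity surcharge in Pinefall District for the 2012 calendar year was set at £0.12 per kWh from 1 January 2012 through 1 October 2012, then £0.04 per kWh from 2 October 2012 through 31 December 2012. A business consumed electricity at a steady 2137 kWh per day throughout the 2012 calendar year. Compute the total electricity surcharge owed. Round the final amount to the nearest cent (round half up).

1 January – 1 October 2012: 275 days × 2137 kWh/day = 587,675 kWh at £0.12/kWh → £70521.00
2 October – 31 December 2012: 91 days × 2137 kWh/day = 194,467 kWh at £0.04/kWh → £7778.68

£78299.68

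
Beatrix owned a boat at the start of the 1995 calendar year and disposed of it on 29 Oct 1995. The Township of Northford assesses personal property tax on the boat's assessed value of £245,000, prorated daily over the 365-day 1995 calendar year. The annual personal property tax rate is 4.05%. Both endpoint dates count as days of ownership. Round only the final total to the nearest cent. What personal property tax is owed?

Days held (1 Jan – 29 Oct 1995): 302 out of 365
Tax = £245,000 × 4.05% × 302/365 = £8,209.8493

£8,209.85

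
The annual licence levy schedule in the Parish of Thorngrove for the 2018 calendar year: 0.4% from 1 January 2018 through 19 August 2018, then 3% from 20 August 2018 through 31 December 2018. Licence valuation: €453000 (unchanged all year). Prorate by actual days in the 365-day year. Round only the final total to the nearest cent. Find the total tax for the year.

€6135.98

1 January – 19 August 2018: 231 days at 0.4% → €453000 × 0.4% × 231/365 = €1146.7726
20 August – 31 December 2018: 134 days at 3% → €453000 × 3% × 134/365 = €4989.2055
Total = €6135.9781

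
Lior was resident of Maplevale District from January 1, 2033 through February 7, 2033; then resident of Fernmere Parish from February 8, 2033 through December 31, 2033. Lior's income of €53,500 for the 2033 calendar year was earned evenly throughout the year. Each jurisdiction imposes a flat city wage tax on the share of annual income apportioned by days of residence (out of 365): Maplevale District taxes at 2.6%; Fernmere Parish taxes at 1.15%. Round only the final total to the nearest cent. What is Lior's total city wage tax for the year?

€696.01

Maplevale District, January 1 – February 7, 2033: 38 days → €53,500 × 2.6% × 38/365 = €144.8164
Fernmere Parish, February 8 – December 31, 2033: 327 days → €53,500 × 1.15% × 327/365 = €551.1966
Total = €696.0130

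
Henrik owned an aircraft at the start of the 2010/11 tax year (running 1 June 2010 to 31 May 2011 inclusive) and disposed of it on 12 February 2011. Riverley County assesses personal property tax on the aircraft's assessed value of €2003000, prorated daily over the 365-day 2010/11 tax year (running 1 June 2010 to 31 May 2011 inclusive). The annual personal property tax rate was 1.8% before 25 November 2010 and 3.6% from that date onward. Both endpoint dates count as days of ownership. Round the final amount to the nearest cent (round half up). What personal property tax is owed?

€33288.21

1 June – 24 November 2010: 177 days at 1.8% → €2003000 × 1.8% × 177/365 = €17483.7205
25 November 2010 – 12 February 2011: 80 days at 3.6% → €2003000 × 3.6% × 80/365 = €15804.4932
Total = €33288.2137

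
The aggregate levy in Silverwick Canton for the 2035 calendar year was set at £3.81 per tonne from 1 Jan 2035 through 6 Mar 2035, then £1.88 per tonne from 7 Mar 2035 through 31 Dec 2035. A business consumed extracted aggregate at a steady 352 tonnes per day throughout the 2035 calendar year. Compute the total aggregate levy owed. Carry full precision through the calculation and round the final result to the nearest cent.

1 Jan – 6 Mar 2035: 65 days × 352 tonnes/day = 22,880 tonnes at £3.81/tonne → £87172.80
7 Mar – 31 Dec 2035: 300 days × 352 tonnes/day = 105,600 tonnes at £1.88/tonne → £198528.00

£285700.80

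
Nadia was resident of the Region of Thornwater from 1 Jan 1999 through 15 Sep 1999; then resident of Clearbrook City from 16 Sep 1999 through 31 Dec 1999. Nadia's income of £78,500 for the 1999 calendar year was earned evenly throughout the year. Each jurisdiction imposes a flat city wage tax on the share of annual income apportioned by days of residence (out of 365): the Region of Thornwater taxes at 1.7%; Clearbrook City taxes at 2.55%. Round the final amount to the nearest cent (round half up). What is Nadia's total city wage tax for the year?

The Region of Thornwater, 1 Jan – 15 Sep 1999: 258 days → £78,500 × 1.7% × 258/365 = £943.2904
Clearbrook City, 16 Sep – 31 Dec 1999: 107 days → £78,500 × 2.55% × 107/365 = £586.8144
Total = £1,530.1048

£1,530.10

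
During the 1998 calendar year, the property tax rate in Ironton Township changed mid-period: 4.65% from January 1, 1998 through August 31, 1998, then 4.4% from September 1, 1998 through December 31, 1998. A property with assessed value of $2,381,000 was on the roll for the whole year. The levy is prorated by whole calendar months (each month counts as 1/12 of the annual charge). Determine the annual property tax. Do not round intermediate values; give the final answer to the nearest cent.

$108,732.33

January 1 – August 31, 1998: 8 months at 4.65% → $2,381,000 × 4.65% × 8/12 = $73,811.0000
September 1 – December 31, 1998: 4 months at 4.4% → $2,381,000 × 4.4% × 4/12 = $34,921.3333
Total = $108,732.3333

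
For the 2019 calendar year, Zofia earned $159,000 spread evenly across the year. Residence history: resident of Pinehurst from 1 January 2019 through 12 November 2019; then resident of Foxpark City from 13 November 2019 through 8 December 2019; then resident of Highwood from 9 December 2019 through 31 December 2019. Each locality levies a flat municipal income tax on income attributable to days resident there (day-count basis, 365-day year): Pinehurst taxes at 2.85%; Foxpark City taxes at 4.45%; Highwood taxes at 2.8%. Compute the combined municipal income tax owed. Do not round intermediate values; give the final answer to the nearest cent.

Pinehurst, 1 January – 12 November 2019: 316 days → $159,000 × 2.85% × 316/365 = $3,923.1616
Foxpark City, 13 November – 8 December 2019: 26 days → $159,000 × 4.45% × 26/365 = $504.0082
Highwood, 9 December – 31 December 2019: 23 days → $159,000 × 2.8% × 23/365 = $280.5370
Total = $4,707.7068

$4,707.71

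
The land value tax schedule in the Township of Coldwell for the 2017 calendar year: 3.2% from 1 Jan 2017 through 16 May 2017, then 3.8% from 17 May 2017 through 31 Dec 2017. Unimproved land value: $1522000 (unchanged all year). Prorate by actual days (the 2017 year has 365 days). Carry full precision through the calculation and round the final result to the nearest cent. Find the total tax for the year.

1 Jan – 16 May 2017: 136 days at 3.2% → $1522000 × 3.2% × 136/365 = $18147.2438
17 May – 31 Dec 2017: 229 days at 3.8% → $1522000 × 3.8% × 229/365 = $36286.1479
Total = $54433.3918

$54433.39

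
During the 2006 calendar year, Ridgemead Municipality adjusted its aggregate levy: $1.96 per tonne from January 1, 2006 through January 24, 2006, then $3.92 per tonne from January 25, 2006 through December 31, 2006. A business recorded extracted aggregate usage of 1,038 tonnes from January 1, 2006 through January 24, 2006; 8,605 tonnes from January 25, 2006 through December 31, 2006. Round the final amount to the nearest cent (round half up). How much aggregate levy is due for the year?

$35,766.08

January 1 – January 24, 2006: 1,038 tonnes at $1.96/tonne → $2,034.48
January 25 – December 31, 2006: 8,605 tonnes at $3.92/tonne → $33,731.60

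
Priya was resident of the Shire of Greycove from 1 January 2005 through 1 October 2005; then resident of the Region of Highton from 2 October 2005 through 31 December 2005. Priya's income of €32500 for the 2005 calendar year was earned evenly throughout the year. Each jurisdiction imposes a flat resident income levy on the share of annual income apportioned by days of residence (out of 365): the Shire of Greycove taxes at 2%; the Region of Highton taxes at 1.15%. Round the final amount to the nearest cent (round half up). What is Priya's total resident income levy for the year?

The Shire of Greycove, 1 January – 1 October 2005: 274 days → €32500 × 2% × 274/365 = €487.9452
The Region of Highton, 2 October – 31 December 2005: 91 days → €32500 × 1.15% × 91/365 = €93.1815
Total = €581.1267

€581.13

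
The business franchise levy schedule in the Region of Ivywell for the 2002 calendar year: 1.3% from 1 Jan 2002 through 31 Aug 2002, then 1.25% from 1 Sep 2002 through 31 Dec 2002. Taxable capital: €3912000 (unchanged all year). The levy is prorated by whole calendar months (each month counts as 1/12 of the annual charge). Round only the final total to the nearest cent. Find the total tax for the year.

1 Jan – 31 Aug 2002: 8 months at 1.3% → €3912000 × 1.3% × 8/12 = €33904.0000
1 Sep – 31 Dec 2002: 4 months at 1.25% → €3912000 × 1.25% × 4/12 = €16300.0000
Total = €50204.0000

€50204.00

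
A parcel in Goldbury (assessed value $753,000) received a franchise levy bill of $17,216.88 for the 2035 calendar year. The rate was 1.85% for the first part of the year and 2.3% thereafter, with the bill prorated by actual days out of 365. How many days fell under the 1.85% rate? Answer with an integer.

Let d = days at the first rate; then 365 − d days at the second rate.
$753,000 × [1.85%·d + 2.3%·(365−d)] / 365 = $17,216.88
Solving gives d = 11, so the new rate took effect on 12 Jan 2035.

11 days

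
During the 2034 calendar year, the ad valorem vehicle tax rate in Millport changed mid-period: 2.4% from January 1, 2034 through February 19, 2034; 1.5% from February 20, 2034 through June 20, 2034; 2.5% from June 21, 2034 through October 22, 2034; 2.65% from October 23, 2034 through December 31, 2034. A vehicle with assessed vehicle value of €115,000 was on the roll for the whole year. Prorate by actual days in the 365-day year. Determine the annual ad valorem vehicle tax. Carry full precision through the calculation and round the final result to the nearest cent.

€2,511.10

January 1 – February 19, 2034: 50 days at 2.4% → €115,000 × 2.4% × 50/365 = €378.0822
February 20 – June 20, 2034: 121 days at 1.5% → €115,000 × 1.5% × 121/365 = €571.8493
June 21 – October 22, 2034: 124 days at 2.5% → €115,000 × 2.5% × 124/365 = €976.7123
October 23 – December 31, 2034: 70 days at 2.65% → €115,000 × 2.65% × 70/365 = €584.4521
Total = €2,511.0959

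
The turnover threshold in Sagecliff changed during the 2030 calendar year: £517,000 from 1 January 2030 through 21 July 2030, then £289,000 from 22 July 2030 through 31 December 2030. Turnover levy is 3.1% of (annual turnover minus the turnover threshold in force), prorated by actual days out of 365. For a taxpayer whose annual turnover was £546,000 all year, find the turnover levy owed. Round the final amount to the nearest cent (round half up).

1 January – 21 July 2030: 202 days, exemption £517,000 → (£546,000 − £517,000) × 3.1% × 202/365 = £497.5288
22 July – 31 December 2030: 163 days, exemption £289,000 → (£546,000 − £289,000) × 3.1% × 163/365 = £3,557.8658
Total = £4,055.3945

£4,055.39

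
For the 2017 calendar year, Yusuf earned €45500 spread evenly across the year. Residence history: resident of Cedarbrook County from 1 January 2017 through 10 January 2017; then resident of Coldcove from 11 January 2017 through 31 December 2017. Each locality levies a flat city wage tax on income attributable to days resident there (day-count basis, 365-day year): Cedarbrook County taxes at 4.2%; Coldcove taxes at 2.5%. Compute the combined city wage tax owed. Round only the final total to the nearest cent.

€1158.69

Cedarbrook County, 1 January – 10 January 2017: 10 days → €45500 × 4.2% × 10/365 = €52.3562
Coldcove, 11 January – 31 December 2017: 355 days → €45500 × 2.5% × 355/365 = €1106.3356
Total = €1158.6918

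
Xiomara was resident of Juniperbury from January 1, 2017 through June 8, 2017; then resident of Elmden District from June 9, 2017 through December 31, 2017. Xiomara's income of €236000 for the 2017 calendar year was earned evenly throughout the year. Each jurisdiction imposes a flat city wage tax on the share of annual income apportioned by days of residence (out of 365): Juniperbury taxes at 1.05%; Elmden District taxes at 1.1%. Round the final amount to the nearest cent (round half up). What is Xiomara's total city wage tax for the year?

Juniperbury, January 1 – June 8, 2017: 159 days → €236000 × 1.05% × 159/365 = €1079.4575
Elmden District, June 9 – December 31, 2017: 206 days → €236000 × 1.1% × 206/365 = €1465.1397
Total = €2544.5973

€2544.60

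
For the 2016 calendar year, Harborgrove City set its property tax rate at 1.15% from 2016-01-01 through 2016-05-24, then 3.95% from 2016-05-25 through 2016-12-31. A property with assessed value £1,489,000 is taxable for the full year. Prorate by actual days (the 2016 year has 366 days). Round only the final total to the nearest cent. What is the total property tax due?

£42,298.18

2016-01-01 to 2016-05-24: 145 days at 1.15% → £1,489,000 × 1.15% × 145/366 = £6,783.9003
2016-05-25 to 2016-12-31: 221 days at 3.95% → £1,489,000 × 3.95% × 221/366 = £35,514.2773
Total = £42,298.1776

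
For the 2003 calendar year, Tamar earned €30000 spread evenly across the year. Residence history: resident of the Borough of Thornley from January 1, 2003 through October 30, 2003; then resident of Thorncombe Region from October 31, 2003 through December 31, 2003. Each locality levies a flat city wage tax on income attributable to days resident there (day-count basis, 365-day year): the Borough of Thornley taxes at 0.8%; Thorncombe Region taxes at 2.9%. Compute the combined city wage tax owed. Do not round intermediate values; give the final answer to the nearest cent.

€347.01

The Borough of Thornley, January 1 – October 30, 2003: 303 days → €30000 × 0.8% × 303/365 = €199.2329
Thorncombe Region, October 31 – December 31, 2003: 62 days → €30000 × 2.9% × 62/365 = €147.7808
Total = €347.0137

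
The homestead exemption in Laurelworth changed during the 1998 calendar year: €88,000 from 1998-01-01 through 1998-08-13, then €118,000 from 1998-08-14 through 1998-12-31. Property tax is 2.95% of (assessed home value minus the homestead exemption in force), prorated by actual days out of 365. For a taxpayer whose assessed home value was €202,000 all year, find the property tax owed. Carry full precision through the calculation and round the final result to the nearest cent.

€3,023.55

1998-01-01 to 1998-08-13: 225 days, exemption €88,000 → (€202,000 − €88,000) × 2.95% × 225/365 = €2,073.0822
1998-08-14 to 1998-12-31: 140 days, exemption €118,000 → (€202,000 − €118,000) × 2.95% × 140/365 = €950.4658
Total = €3,023.5479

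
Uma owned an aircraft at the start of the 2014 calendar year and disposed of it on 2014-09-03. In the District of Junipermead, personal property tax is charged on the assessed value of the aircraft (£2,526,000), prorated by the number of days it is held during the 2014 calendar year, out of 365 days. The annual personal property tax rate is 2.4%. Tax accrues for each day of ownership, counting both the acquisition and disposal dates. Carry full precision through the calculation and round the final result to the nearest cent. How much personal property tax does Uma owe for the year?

Days held (2014-01-01 to 2014-09-03): 246 out of 365
Tax = £2,526,000 × 2.4% × 246/365 = £40,858.9151

£40,858.92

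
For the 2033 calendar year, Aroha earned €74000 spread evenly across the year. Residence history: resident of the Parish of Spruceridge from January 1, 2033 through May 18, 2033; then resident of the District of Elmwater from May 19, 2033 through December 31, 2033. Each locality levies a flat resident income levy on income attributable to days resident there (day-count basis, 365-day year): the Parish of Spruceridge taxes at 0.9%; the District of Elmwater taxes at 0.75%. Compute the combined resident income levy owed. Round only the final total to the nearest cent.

€596.97

The Parish of Spruceridge, January 1 – May 18, 2033: 138 days → €74000 × 0.9% × 138/365 = €251.8027
The District of Elmwater, May 19 – December 31, 2033: 227 days → €74000 × 0.75% × 227/365 = €345.1644
Total = €596.9671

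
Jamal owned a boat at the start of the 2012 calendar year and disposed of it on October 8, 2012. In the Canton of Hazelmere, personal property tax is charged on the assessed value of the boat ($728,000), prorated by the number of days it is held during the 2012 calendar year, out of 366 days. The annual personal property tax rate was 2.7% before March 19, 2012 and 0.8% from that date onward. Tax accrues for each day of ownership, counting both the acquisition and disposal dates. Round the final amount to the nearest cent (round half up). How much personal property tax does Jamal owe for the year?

January 1 – March 18, 2012: 78 days at 2.7% → $728,000 × 2.7% × 78/366 = $4,188.9836
March 19 – October 8, 2012: 204 days at 0.8% → $728,000 × 0.8% × 204/366 = $3,246.1639
Total = $7,435.1475

$7,435.15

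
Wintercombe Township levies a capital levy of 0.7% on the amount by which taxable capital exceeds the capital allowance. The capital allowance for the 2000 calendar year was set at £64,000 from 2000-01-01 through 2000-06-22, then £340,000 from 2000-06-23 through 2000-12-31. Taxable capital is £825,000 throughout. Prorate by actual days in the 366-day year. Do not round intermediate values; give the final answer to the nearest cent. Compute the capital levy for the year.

2000-01-01 to 2000-06-22: 174 days, exemption £64,000 → (£825,000 − £64,000) × 0.7% × 174/366 = £2,532.5082
2000-06-23 to 2000-12-31: 192 days, exemption £340,000 → (£825,000 − £340,000) × 0.7% × 192/366 = £1,780.9836
Total = £4,313.4918

£4,313.49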